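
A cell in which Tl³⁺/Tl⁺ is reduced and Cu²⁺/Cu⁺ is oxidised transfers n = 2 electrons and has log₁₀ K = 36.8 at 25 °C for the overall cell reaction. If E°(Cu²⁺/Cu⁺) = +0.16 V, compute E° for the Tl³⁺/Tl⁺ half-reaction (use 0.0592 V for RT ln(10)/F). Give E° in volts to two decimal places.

E°cell = (0.0592/n)·log K = (0.0592/2)(36.8) = +1.089 V.
Since Tl³⁺/Tl⁺ is the cathode and Cu²⁺/Cu⁺ the anode, E°cell = E°(Tl³⁺/Tl⁺) − E°(Cu²⁺/Cu⁺).
So E°(Tl³⁺/Tl⁺) = E°cell + E°(Cu²⁺/Cu⁺) = +1.089 + (+0.16) = +1.25 V.

+1.25 V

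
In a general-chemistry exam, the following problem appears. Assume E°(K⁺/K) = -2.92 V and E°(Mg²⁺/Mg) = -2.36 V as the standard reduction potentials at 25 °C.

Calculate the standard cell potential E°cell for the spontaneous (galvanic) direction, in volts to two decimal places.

+0.56 V

The Mg²⁺/Mg couple has the higher reduction potential, so it is the cathode; K⁺/K is oxidised at the anode.
E°cell = E°(cathode) − E°(anode) = (-2.36) − (-2.92) = +0.56 V.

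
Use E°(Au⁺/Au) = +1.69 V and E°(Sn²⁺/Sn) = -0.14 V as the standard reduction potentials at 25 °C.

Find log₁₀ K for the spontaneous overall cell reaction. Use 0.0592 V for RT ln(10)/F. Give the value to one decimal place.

61.8

Cathode: Au⁺/Au; anode: Sn²⁺/Sn. E°cell = +1.83 V, n = 2.
log K = nE°cell / 0.0592 = (2)(+1.83) / 0.0592 = 61.8.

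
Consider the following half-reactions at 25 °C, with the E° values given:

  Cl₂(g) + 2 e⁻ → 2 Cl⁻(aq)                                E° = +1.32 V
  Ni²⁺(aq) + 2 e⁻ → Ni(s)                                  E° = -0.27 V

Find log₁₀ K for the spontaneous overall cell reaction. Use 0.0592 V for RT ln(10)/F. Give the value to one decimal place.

53.7

Cathode: Cl₂/Cl⁻; anode: Ni²⁺/Ni. E°cell = +1.59 V, n = 2.
log K = nE°cell / 0.0592 = (2)(+1.59) / 0.0592 = 53.7.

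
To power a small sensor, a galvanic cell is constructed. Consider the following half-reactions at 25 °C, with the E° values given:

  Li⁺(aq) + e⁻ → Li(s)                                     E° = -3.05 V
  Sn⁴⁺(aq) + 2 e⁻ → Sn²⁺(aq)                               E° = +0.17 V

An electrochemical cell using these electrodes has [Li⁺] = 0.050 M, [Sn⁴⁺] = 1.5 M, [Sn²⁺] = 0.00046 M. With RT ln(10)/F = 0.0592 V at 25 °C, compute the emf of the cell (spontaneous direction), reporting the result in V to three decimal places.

Sn⁴⁺/Sn²⁺ is the cathode (higher E°), Li⁺/Li the anode: E°cell = +0.17 − (-3.05) = +3.22 V, n = 2.
Overall: Sn⁴⁺(aq) + 2 Li(s) → Sn²⁺(aq) + 2 Li⁺(aq)
Q = [Sn²⁺]·[Li⁺]^2 / ([Sn⁴⁺]); log Q = -6.115.
E = E° − (0.0592/n) log Q = +3.22 − (0.0592/2)(-6.115) = +3.401 V.

+3.401 V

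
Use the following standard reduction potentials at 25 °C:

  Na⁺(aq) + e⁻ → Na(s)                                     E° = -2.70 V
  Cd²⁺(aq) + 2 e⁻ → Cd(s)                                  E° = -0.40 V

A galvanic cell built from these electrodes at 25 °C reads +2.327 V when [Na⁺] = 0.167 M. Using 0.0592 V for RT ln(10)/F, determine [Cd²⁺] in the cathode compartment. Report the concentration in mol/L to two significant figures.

Cd²⁺/Cd is the cathode, Na⁺/Na the anode: E°cell = +2.30 V, n = 2.
Overall reaction: Cd²⁺(aq) + 2 Na(s) → Cd(s) + 2 Na⁺(aq); Q = [Na⁺]^2/[Cd²⁺]^1.
From E = E° − (0.0592/n) log Q: log Q = (E° − E)·n/0.0592 = (+2.30 − (+2.327))·2/0.0592 = -0.9122.
So 1·log[Cd²⁺] = 2·log(0.167) − log Q = -1.5546 − (-0.9122) = -0.6424; [Cd²⁺] = 10^(-0.6424) ≈ 0.23 M.

0.23 M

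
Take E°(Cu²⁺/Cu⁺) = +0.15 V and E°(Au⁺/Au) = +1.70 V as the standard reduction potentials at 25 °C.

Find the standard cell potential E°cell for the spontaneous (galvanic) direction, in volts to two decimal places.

The Au⁺/Au couple has the higher reduction potential, so it is the cathode; Cu²⁺/Cu⁺ is oxidised at the anode.
E°cell = E°(cathode) − E°(anode) = (+1.70) − (+0.15) = +1.55 V.

+1.55 V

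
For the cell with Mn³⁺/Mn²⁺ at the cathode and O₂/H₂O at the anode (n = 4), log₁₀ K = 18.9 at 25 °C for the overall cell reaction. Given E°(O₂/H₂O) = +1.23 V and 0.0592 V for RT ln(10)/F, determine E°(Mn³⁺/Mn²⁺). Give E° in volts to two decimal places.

+1.51 V

E°cell = (0.0592/n)·log K = (0.0592/4)(18.9) = +0.280 V.
Since Mn³⁺/Mn²⁺ is the cathode and O₂/H₂O the anode, E°cell = E°(Mn³⁺/Mn²⁺) − E°(O₂/H₂O).
So E°(Mn³⁺/Mn²⁺) = E°cell + E°(O₂/H₂O) = +0.280 + (+1.23) = +1.51 V.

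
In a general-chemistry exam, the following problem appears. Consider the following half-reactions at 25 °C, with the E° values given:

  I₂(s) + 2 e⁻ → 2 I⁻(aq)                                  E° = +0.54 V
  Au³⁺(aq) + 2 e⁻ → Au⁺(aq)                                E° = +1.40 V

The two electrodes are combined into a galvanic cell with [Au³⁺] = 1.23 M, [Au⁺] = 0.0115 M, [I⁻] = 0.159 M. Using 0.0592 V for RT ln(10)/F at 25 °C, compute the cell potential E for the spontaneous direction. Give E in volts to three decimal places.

+0.873 V

Au³⁺/Au⁺ is the cathode (higher E°), I₂/I⁻ the anode: E°cell = +1.40 − (+0.54) = +0.86 V, n = 2.
Overall: Au³⁺(aq) + 2 I⁻(aq) → Au⁺(aq) + I₂(s)
Q = [Au⁺] / ([Au³⁺]·[I⁻]^2); log Q = -0.432.
E = E° − (0.0592/n) log Q = +0.86 − (0.0592/2)(-0.432) = +0.873 V.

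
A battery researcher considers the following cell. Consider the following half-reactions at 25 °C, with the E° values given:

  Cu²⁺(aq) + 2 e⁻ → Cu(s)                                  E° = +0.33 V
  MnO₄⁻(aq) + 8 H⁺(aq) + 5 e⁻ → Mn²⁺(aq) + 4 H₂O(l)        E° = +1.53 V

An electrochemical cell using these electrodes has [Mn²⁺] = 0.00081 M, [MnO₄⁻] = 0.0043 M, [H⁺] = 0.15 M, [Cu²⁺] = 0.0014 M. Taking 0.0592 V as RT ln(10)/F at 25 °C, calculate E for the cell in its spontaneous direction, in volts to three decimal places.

MnO₄⁻/Mn²⁺ is the cathode (higher E°), Cu²⁺/Cu the anode: E°cell = +1.53 − (+0.33) = +1.20 V, n = 10.
Overall: 2 MnO₄⁻(aq) + 16 H⁺(aq) + 5 Cu(s) → 2 Mn²⁺(aq) + 8 H₂O(l) + 5 Cu²⁺(aq)
Q = [Mn²⁺]^2·[Cu²⁺]^5 / ([MnO₄⁻]^2·[H⁺]^16); log Q = -2.537.
E = E° − (0.0592/n) log Q = +1.20 − (0.0592/10)(-2.537) = +1.215 V.

+1.215 V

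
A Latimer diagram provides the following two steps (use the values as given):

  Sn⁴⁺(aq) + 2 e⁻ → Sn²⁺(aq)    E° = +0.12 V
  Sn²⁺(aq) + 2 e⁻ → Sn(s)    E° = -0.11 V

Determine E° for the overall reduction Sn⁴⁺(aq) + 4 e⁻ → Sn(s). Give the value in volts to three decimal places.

+0.005 V

Adding the free-energy changes (−nFE°) of the two steps gives −n₃FE°₃ = −n₁FE°₁ − n₂FE°₂.
E°₃ = (2×+0.12 + 2×-0.11) / 4 = (+0.020) / 4 = +0.005 V.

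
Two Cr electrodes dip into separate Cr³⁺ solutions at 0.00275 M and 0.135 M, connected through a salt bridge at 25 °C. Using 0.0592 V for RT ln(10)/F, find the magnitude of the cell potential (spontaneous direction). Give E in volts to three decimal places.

For a concentration cell E°cell = 0. The 0.135 M side is the cathode (reduction is favoured where [Cr³⁺] is higher).
With n = 3, E = −(0.0592/3) log([Cr³⁺]ₐₙ/[Cr³⁺]꜀ₐₜ) = −(0.0592/3) log(0.00275/0.135) = −(0.0592/3)(-1.691) = +0.033 V.

+0.033 V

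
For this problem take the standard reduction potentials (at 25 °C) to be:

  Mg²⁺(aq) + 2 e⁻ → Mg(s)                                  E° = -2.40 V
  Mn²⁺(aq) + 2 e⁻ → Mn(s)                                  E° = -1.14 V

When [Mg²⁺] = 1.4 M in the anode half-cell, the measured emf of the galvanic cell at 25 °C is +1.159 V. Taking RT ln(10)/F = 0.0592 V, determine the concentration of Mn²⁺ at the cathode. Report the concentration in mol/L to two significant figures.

Mn²⁺/Mn is the cathode, Mg²⁺/Mg the anode: E°cell = +1.26 V, n = 2.
Overall reaction: Mn²⁺(aq) + Mg(s) → Mn(s) + Mg²⁺(aq); Q = [Mg²⁺]^1/[Mn²⁺]^1.
From E = E° − (0.0592/n) log Q: log Q = (E° − E)·n/0.0592 = (+1.26 − (+1.159))·2/0.0592 = 3.4122.
So 1·log[Mn²⁺] = 1·log(1.4) − log Q = 0.1461 − (3.4122) = -3.2661; [Mn²⁺] = 10^(-3.2661) ≈ 0.00054 M.

0.00054 M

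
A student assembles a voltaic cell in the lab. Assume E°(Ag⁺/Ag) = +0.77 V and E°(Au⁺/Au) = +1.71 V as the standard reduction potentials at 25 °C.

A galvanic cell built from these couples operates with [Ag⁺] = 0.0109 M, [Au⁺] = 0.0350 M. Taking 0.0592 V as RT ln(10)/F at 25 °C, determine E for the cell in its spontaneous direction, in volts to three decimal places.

Au⁺/Au is the cathode (higher E°), Ag⁺/Ag the anode: E°cell = +1.71 − (+0.77) = +0.94 V, n = 1.
Overall: Au⁺(aq) + Ag(s) → Au(s) + Ag⁺(aq)
Q = [Ag⁺] / ([Au⁺]); log Q = -0.507.
E = E° − (0.0592/n) log Q = +0.94 − (0.0592/1)(-0.507) = +0.970 V.

+0.970 V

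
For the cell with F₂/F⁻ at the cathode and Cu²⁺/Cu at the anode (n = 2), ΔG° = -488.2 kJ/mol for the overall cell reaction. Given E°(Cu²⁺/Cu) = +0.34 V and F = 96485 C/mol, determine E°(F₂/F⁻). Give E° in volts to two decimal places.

+2.87 V

E°cell = −ΔG°/(nF) = −(-488.2×10³)/((2)(96485)) = +2.530 V.
Since F₂/F⁻ is the cathode and Cu²⁺/Cu the anode, E°cell = E°(F₂/F⁻) − E°(Cu²⁺/Cu).
So E°(F₂/F⁻) = E°cell + E°(Cu²⁺/Cu) = +2.530 + (+0.34) = +2.87 V.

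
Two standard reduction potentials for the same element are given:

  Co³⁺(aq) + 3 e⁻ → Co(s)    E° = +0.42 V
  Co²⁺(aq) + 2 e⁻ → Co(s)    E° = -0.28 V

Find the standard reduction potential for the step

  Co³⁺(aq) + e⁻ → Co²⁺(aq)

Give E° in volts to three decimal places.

+1.820 V

Sequential free energies add, so n₃E°₃ = n₁E°₁ + n₂E°₂.
With n₃ = 3, and the known step contributing 2×(-0.28) V, the unknown satisfies 1·E° = 3×(+0.42) − 2×(-0.28) = +1.820.
E° = +1.820 / 1 = +1.820 V.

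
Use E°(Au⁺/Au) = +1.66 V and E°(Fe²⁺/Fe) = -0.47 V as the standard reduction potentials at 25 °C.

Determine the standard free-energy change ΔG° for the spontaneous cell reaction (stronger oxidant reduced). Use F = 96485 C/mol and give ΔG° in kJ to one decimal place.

Au⁺/Au (E° = +1.66 V) is the cathode; Fe²⁺/Fe (E° = -0.47 V) is the anode, so E°cell = +2.13 V.
Balancing electrons gives n = 2 (lcm of 1 and 2).
ΔG° = −nFE° = −(2)(96485)(+2.13) = -411,026 J = -411.0 kJ.

-411.0 kJ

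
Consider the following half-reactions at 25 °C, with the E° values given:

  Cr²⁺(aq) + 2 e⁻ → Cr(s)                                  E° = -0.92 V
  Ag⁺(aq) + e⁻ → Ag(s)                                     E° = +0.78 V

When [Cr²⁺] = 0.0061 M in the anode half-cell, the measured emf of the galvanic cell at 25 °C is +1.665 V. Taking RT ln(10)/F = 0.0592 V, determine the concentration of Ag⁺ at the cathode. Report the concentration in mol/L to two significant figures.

Ag⁺/Ag is the cathode, Cr²⁺/Cr the anode: E°cell = +1.70 V, n = 2.
Overall reaction: 2 Ag⁺(aq) + Cr(s) → 2 Ag(s) + Cr²⁺(aq); Q = [Cr²⁺]^1/[Ag⁺]^2.
From E = E° − (0.0592/n) log Q: log Q = (E° − E)·n/0.0592 = (+1.70 − (+1.665))·2/0.0592 = 1.1824.
So 2·log[Ag⁺] = 1·log(0.0061) − log Q = -2.2147 − (1.1824) = -3.3971; log[Ag⁺] = -3.3971 / 2 = -1.6986; [Ag⁺] = 10^(-1.6986) ≈ 0.020 M.

0.020 M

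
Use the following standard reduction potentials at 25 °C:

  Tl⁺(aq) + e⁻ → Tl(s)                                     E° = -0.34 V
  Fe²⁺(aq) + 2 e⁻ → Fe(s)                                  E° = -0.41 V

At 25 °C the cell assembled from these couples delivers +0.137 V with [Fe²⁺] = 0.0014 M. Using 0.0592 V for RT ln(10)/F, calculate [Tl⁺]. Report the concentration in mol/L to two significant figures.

Tl⁺/Tl is the cathode, Fe²⁺/Fe the anode: E°cell = +0.07 V, n = 2.
Overall reaction: 2 Tl⁺(aq) + Fe(s) → 2 Tl(s) + Fe²⁺(aq); Q = [Fe²⁺]^1/[Tl⁺]^2.
From E = E° − (0.0592/n) log Q: log Q = (E° − E)·n/0.0592 = (+0.07 − (+0.137))·2/0.0592 = -2.2635.
So 2·log[Tl⁺] = 1·log(0.0014) − log Q = -2.8539 − (-2.2635) = -0.5904; log[Tl⁺] = -0.5904 / 2 = -0.2952; [Tl⁺] = 10^(-0.2952) ≈ 0.51 M.

0.51 M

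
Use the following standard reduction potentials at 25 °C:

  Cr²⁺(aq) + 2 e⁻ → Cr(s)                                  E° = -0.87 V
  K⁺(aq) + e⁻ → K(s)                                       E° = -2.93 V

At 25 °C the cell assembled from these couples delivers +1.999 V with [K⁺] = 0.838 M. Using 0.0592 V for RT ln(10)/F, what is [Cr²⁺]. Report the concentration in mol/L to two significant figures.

Cr²⁺/Cr is the cathode, K⁺/K the anode: E°cell = +2.06 V, n = 2.
Overall reaction: Cr²⁺(aq) + 2 K(s) → Cr(s) + 2 K⁺(aq); Q = [K⁺]^2/[Cr²⁺]^1.
From E = E° − (0.0592/n) log Q: log Q = (E° − E)·n/0.0592 = (+2.06 − (+1.999))·2/0.0592 = 2.0608.
So 1·log[Cr²⁺] = 2·log(0.838) − log Q = -0.1535 − (2.0608) = -2.2143; [Cr²⁺] = 10^(-2.2143) ≈ 0.0061 M.

0.0061 M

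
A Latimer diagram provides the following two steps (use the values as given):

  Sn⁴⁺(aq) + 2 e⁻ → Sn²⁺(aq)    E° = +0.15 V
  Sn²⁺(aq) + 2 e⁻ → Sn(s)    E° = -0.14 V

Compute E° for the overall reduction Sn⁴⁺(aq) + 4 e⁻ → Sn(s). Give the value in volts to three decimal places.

Since ΔG° = −nFE° is additive over sequential reductions, n₃E°₃ = n₁E°₁ + n₂E°₂.
E°₃ = (2×+0.15 + 2×-0.14) / 4 = (+0.020) / 4 = +0.005 V.

+0.005 V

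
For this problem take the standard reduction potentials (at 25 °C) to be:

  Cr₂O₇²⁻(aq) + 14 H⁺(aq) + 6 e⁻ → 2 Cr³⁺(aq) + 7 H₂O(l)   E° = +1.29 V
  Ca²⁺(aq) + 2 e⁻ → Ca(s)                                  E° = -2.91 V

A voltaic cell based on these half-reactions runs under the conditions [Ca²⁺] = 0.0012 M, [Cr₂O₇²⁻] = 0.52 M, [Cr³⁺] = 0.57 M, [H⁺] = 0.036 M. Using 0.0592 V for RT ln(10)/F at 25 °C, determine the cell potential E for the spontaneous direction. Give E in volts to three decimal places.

Cr₂O₇²⁻/Cr³⁺ is the cathode (higher E°), Ca²⁺/Ca the anode: E°cell = +1.29 − (-2.91) = +4.20 V, n = 6.
Overall: Cr₂O₇²⁻(aq) + 14 H⁺(aq) + 3 Ca(s) → 2 Cr³⁺(aq) + 7 H₂O(l) + 3 Ca²⁺(aq)
Q = [Cr³⁺]^2·[Ca²⁺]^3 / ([Cr₂O₇²⁻]·[H⁺]^14); log Q = 11.245.
E = E° − (0.0592/n) log Q = +4.20 − (0.0592/6)(11.245) = +4.089 V.

+4.089 V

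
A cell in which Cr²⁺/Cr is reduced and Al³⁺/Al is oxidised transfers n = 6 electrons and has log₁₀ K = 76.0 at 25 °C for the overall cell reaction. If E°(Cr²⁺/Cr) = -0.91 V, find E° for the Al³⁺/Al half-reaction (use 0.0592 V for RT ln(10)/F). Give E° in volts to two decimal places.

-1.66 V

E°cell = (0.0592/n)·log K = (0.0592/6)(76.0) = +0.750 V.
Since Cr²⁺/Cr is the cathode and Al³⁺/Al the anode, E°cell = E°(Cr²⁺/Cr) − E°(Al³⁺/Al).
So E°(Al³⁺/Al) = E°(Cr²⁺/Cr) − E°cell = (-0.91) − (+0.750) = -1.66 V.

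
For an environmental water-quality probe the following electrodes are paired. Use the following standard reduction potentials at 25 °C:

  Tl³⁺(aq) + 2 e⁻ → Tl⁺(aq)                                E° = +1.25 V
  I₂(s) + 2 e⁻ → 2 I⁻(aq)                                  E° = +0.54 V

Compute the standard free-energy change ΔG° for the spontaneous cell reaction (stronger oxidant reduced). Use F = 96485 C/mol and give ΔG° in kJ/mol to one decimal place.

Tl³⁺/Tl⁺ (E° = +1.25 V) is the cathode; I₂/I⁻ (E° = +0.54 V) is the anode, so E°cell = +0.71 V.
Balancing electrons gives n = 2 (lcm of 2 and 2).
ΔG° = −nFE° = −(2)(96485)(+0.71) = -137,009 J = -137.0 kJ/mol.

-137.0 kJ/mol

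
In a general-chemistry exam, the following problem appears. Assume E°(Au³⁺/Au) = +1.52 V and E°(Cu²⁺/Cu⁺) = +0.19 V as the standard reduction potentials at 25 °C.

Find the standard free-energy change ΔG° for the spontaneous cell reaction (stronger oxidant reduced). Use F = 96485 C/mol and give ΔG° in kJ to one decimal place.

-385.0 kJ

Au³⁺/Au (E° = +1.52 V) is the cathode; Cu²⁺/Cu⁺ (E° = +0.19 V) is the anode, so E°cell = +1.33 V.
Balancing electrons gives n = 3 (lcm of 3 and 1).
ΔG° = −nFE° = −(3)(96485)(+1.33) = -384,975 J = -385.0 kJ.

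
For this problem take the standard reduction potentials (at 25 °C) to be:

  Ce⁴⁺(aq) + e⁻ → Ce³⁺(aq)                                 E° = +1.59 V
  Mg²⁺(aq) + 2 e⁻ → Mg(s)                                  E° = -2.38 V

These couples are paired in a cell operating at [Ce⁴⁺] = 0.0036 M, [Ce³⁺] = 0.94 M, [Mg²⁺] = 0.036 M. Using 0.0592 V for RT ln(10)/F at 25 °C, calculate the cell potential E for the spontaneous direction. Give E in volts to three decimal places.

+3.870 V

Ce⁴⁺/Ce³⁺ is the cathode (higher E°), Mg²⁺/Mg the anode: E°cell = +1.59 − (-2.38) = +3.97 V, n = 2.
Overall: 2 Ce⁴⁺(aq) + Mg(s) → 2 Ce³⁺(aq) + Mg²⁺(aq)
Q = [Ce³⁺]^2·[Mg²⁺] / ([Ce⁴⁺]^2); log Q = 3.390.
E = E° − (0.0592/n) log Q = +3.97 − (0.0592/2)(3.390) = +3.870 V.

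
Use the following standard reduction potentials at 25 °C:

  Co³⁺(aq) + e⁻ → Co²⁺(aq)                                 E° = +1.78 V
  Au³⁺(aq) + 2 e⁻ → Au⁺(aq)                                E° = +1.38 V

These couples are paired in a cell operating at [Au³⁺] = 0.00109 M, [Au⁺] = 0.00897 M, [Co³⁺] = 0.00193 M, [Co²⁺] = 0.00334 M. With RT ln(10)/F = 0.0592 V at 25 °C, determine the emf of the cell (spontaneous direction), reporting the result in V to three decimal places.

Co³⁺/Co²⁺ is the cathode (higher E°), Au³⁺/Au⁺ the anode: E°cell = +1.78 − (+1.38) = +0.40 V, n = 2.
Overall: 2 Co³⁺(aq) + Au⁺(aq) → 2 Co²⁺(aq) + Au³⁺(aq)
Q = [Co²⁺]^2·[Au³⁺] / ([Co³⁺]^2·[Au⁺]); log Q = -0.439.
E = E° − (0.0592/n) log Q = +0.40 − (0.0592/2)(-0.439) = +0.413 V.

+0.413 V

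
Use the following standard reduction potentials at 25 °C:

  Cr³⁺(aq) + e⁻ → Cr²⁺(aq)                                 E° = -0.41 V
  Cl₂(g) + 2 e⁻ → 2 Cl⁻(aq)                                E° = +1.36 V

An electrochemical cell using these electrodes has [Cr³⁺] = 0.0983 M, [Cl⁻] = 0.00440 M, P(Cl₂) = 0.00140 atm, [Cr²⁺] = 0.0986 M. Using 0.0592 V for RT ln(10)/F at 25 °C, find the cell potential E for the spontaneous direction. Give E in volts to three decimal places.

Cl₂/Cl⁻ is the cathode (higher E°), Cr³⁺/Cr²⁺ the anode: E°cell = +1.36 − (-0.41) = +1.77 V, n = 2.
Overall: Cl₂(g) + 2 Cr²⁺(aq) → 2 Cl⁻(aq) + 2 Cr³⁺(aq)
Q = [Cl⁻]^2·[Cr³⁺]^2 / (P(Cl₂)·[Cr²⁺]^2); log Q = -1.862.
E = E° − (0.0592/n) log Q = +1.77 − (0.0592/2)(-1.862) = +1.825 V.

+1.825 V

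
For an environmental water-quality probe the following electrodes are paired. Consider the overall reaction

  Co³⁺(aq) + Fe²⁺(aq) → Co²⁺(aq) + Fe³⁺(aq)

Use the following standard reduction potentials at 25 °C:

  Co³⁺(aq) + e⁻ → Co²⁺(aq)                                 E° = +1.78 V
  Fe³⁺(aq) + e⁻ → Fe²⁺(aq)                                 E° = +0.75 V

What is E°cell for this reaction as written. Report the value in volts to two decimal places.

+1.03 V

The Co³⁺/Co²⁺ couple has the higher reduction potential, so it is the cathode; Fe³⁺/Fe²⁺ is oxidised at the anode.
E°cell = E°(cathode) − E°(anode) = (+1.78) − (+0.75) = +1.03 V.
Since E°cell > 0, the reaction is spontaneous under standard conditions.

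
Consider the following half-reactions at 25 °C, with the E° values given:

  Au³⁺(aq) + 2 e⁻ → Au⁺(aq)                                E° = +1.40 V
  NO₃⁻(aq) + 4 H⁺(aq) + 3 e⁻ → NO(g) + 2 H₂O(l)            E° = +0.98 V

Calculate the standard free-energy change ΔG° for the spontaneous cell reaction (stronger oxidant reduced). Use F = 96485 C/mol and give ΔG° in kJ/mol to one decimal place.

-243.1 kJ/mol

Au³⁺/Au⁺ (E° = +1.40 V) is the cathode; NO₃⁻/NO (E° = +0.98 V) is the anode, so E°cell = +0.42 V.
Balancing electrons gives n = 6 (lcm of 2 and 3).
ΔG° = −nFE° = −(6)(96485)(+0.42) = -243,142 J = -243.1 kJ/mol.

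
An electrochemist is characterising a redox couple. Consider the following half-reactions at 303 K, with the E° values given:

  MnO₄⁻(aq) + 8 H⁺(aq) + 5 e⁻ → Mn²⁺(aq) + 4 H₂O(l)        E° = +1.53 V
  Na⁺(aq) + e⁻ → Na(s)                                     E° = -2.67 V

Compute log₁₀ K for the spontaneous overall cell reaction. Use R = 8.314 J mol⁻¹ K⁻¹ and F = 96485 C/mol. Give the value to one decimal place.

Cathode: MnO₄⁻/Mn²⁺; anode: Na⁺/Na. E°cell = (+1.53) − (-2.67) = +4.20 V, with n = 5.
ΔG° = −nFE° = −RT ln K, so ln K = nFE°/(RT) = (5)(96485)(+4.20) / ((8.314)(303)) = 804.316.
log₁₀ K = 804.316 / ln 10 = 349.3.

349.3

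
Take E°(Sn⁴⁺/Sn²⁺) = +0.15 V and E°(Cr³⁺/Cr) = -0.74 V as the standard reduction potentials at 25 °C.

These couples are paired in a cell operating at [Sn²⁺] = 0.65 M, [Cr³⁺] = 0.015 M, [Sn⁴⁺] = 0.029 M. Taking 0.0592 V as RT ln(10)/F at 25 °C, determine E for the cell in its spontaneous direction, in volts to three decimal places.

Sn⁴⁺/Sn²⁺ is the cathode (higher E°), Cr³⁺/Cr the anode: E°cell = +0.15 − (-0.74) = +0.89 V, n = 6.
Overall: 3 Sn⁴⁺(aq) + 2 Cr(s) → 3 Sn²⁺(aq) + 2 Cr³⁺(aq)
Q = [Sn²⁺]^3·[Cr³⁺]^2 / ([Sn⁴⁺]^3); log Q = 0.404.
E = E° − (0.0592/n) log Q = +0.89 − (0.0592/6)(0.404) = +0.886 V.

+0.886 V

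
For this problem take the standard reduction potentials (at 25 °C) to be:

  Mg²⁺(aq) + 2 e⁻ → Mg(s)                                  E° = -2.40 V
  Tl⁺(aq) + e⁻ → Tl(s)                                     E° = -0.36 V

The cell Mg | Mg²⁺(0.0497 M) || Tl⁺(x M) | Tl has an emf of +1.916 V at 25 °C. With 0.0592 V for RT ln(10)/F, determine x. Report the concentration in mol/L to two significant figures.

Tl⁺/Tl is the cathode, Mg²⁺/Mg the anode: E°cell = +2.04 V, n = 2.
Overall reaction: 2 Tl⁺(aq) + Mg(s) → 2 Tl(s) + Mg²⁺(aq); Q = [Mg²⁺]^1/[Tl⁺]^2.
From E = E° − (0.0592/n) log Q: log Q = (E° − E)·n/0.0592 = (+2.04 − (+1.916))·2/0.0592 = 4.1892.
So 2·log[Tl⁺] = 1·log(0.0497) − log Q = -1.3036 − (4.1892) = -5.4928; log[Tl⁺] = -5.4928 / 2 = -2.7464; [Tl⁺] = 10^(-2.7464) ≈ 0.0018 M.

0.0018 M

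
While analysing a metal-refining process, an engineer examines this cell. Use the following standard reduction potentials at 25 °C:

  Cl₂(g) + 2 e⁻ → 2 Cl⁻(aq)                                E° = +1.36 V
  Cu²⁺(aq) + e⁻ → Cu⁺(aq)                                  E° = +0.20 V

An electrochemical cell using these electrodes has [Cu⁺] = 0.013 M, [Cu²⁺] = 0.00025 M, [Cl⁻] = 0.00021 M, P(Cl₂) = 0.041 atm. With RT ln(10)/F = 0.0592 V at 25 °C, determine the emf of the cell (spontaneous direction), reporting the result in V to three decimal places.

+1.438 V

Cl₂/Cl⁻ is the cathode (higher E°), Cu²⁺/Cu⁺ the anode: E°cell = +1.36 − (+0.20) = +1.16 V, n = 2.
Overall: Cl₂(g) + 2 Cu⁺(aq) → 2 Cl⁻(aq) + 2 Cu²⁺(aq)
Q = [Cl⁻]^2·[Cu²⁺]^2 / (P(Cl₂)·[Cu⁺]^2); log Q = -9.400.
E = E° − (0.0592/n) log Q = +1.16 − (0.0592/2)(-9.400) = +1.438 V.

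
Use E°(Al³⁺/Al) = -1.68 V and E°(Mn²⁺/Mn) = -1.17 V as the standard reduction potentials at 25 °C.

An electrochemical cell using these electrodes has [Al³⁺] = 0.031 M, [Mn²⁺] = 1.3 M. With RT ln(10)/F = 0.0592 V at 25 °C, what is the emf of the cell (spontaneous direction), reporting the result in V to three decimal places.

+0.543 V

Mn²⁺/Mn is the cathode (higher E°), Al³⁺/Al the anode: E°cell = -1.17 − (-1.68) = +0.51 V, n = 6.
Overall: 3 Mn²⁺(aq) + 2 Al(s) → 3 Mn(s) + 2 Al³⁺(aq)
Q = [Al³⁺]^2 / ([Mn²⁺]^3); log Q = -3.359.
E = E° − (0.0592/n) log Q = +0.51 − (0.0592/6)(-3.359) = +0.543 V.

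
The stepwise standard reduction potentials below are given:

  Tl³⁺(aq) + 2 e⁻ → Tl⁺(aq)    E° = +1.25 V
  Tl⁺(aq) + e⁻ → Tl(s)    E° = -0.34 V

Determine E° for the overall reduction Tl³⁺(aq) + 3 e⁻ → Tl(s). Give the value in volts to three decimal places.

Adding the free-energy changes (−nFE°) of the two steps gives −n₃FE°₃ = −n₁FE°₁ − n₂FE°₂.
E°₃ = (2×+1.25 + 1×-0.34) / 3 = (+2.160) / 3 = +0.720 V.

+0.720 V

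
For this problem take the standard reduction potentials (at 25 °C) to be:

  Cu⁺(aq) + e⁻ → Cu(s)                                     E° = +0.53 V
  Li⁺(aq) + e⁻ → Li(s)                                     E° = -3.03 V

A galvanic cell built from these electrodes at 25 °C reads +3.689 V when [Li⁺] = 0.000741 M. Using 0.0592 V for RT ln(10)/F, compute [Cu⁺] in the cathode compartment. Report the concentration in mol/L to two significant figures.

Cu⁺/Cu is the cathode, Li⁺/Li the anode: E°cell = +3.56 V, n = 1.
Overall reaction: Cu⁺(aq) + Li(s) → Cu(s) + Li⁺(aq); Q = [Li⁺]^1/[Cu⁺]^1.
From E = E° − (0.0592/n) log Q: log Q = (E° − E)·n/0.0592 = (+3.56 − (+3.689))·1/0.0592 = -2.1791.
So 1·log[Cu⁺] = 1·log(0.000741) − log Q = -3.1302 − (-2.1791) = -0.9511; [Cu⁺] = 10^(-0.9511) ≈ 0.11 M.

0.11 M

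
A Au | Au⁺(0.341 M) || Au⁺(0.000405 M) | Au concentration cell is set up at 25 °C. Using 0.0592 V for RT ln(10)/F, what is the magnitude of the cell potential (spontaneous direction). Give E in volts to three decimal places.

+0.173 V

For a concentration cell E°cell = 0. The 0.341 M side is the cathode (reduction is favoured where [Au⁺] is higher).
With n = 1, E = −(0.0592/1) log([Au⁺]ₐₙ/[Au⁺]꜀ₐₜ) = −(0.0592/1) log(0.000405/0.341) = −(0.0592/1)(-2.925) = +0.173 V.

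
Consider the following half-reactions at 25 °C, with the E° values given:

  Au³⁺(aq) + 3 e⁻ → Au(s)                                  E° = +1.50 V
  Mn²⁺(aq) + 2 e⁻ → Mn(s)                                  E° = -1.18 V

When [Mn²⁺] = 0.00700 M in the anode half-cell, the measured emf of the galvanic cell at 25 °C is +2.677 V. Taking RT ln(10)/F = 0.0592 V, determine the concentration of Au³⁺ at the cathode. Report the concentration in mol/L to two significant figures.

0.00041 M

Au³⁺/Au is the cathode, Mn²⁺/Mn the anode: E°cell = +2.68 V, n = 6.
Overall reaction: 2 Au³⁺(aq) + 3 Mn(s) → 2 Au(s) + 3 Mn²⁺(aq); Q = [Mn²⁺]^3/[Au³⁺]^2.
From E = E° − (0.0592/n) log Q: log Q = (E° − E)·n/0.0592 = (+2.68 − (+2.677))·6/0.0592 = 0.3041.
So 2·log[Au³⁺] = 3·log(0.007) − log Q = -6.4647 − (0.3041) = -6.7688; log[Au³⁺] = -6.7688 / 2 = -3.3844; [Au³⁺] = 10^(-3.3844) ≈ 0.00041 M.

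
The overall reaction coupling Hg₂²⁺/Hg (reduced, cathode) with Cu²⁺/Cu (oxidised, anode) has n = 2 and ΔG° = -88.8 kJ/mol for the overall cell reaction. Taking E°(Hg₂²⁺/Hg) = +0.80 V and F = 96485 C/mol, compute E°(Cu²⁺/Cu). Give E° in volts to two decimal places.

+0.34 V

E°cell = −ΔG°/(nF) = −(-88.8×10³)/((2)(96485)) = +0.460 V.
Since Hg₂²⁺/Hg is the cathode and Cu²⁺/Cu the anode, E°cell = E°(Hg₂²⁺/Hg) − E°(Cu²⁺/Cu).
So E°(Cu²⁺/Cu) = E°(Hg₂²⁺/Hg) − E°cell = (+0.80) − (+0.460) = +0.34 V.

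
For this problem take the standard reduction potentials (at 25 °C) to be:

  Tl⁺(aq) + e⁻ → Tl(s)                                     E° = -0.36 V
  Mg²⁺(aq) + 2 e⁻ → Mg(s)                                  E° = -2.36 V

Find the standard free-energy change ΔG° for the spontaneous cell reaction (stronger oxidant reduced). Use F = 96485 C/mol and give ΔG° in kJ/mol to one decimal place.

Tl⁺/Tl (E° = -0.36 V) is the cathode; Mg²⁺/Mg (E° = -2.36 V) is the anode, so E°cell = +2.00 V.
Balancing electrons gives n = 2 (lcm of 1 and 2).
ΔG° = −nFE° = −(2)(96485)(+2.00) = -385,940 J = -385.9 kJ/mol.

-385.9 kJ/mol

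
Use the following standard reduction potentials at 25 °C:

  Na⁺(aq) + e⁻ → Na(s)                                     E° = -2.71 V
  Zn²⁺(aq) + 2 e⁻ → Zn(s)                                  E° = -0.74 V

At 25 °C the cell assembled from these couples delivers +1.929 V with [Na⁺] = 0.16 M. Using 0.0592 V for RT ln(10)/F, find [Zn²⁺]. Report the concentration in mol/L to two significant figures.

0.0011 M

Zn²⁺/Zn is the cathode, Na⁺/Na the anode: E°cell = +1.97 V, n = 2.
Overall reaction: Zn²⁺(aq) + 2 Na(s) → Zn(s) + 2 Na⁺(aq); Q = [Na⁺]^2/[Zn²⁺]^1.
From E = E° − (0.0592/n) log Q: log Q = (E° − E)·n/0.0592 = (+1.97 − (+1.929))·2/0.0592 = 1.3851.
So 1·log[Zn²⁺] = 2·log(0.16) − log Q = -1.5918 − (1.3851) = -2.9769; [Zn²⁺] = 10^(-2.9769) ≈ 0.0011 M.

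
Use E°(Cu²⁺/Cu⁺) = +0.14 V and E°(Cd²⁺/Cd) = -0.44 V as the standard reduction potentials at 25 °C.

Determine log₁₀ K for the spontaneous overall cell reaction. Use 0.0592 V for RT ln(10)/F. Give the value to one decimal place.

Cathode: Cu²⁺/Cu⁺; anode: Cd²⁺/Cd. E°cell = +0.58 V, n = 2.
log K = nE°cell / 0.0592 = (2)(+0.58) / 0.0592 = 19.6.

19.6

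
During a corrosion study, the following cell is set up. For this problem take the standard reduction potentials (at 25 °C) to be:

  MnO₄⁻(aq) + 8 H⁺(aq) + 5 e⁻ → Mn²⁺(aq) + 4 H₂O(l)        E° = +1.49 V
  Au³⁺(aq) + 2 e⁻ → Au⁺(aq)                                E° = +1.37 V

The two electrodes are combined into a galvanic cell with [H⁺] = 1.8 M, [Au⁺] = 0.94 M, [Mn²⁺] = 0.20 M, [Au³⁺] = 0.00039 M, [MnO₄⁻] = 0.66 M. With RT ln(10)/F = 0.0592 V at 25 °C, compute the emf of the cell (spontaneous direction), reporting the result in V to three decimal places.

+0.250 V

MnO₄⁻/Mn²⁺ is the cathode (higher E°), Au³⁺/Au⁺ the anode: E°cell = +1.49 − (+1.37) = +0.12 V, n = 10.
Overall: 2 MnO₄⁻(aq) + 16 H⁺(aq) + 5 Au⁺(aq) → 2 Mn²⁺(aq) + 8 H₂O(l) + 5 Au³⁺(aq)
Q = [Mn²⁺]^2·[Au³⁺]^5 / ([MnO₄⁻]^2·[H⁺]^16·[Au⁺]^5); log Q = -22.032.
E = E° − (0.0592/n) log Q = +0.12 − (0.0592/10)(-22.032) = +0.250 V.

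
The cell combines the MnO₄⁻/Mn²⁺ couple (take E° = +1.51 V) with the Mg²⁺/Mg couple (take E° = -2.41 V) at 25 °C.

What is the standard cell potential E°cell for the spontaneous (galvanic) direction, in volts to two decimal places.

The MnO₄⁻/Mn²⁺ couple has the higher reduction potential, so it is the cathode; Mg²⁺/Mg is oxidised at the anode.
E°cell = E°(cathode) − E°(anode) = (+1.51) − (-2.41) = +3.92 V.

+3.92 V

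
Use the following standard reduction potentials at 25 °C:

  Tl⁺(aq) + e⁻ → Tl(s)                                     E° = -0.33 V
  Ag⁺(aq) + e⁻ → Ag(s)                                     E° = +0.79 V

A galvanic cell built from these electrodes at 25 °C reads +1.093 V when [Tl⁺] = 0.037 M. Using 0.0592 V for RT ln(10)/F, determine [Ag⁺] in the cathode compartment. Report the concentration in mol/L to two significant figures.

0.013 M

Ag⁺/Ag is the cathode, Tl⁺/Tl the anode: E°cell = +1.12 V, n = 1.
Overall reaction: Ag⁺(aq) + Tl(s) → Ag(s) + Tl⁺(aq); Q = [Tl⁺]^1/[Ag⁺]^1.
From E = E° − (0.0592/n) log Q: log Q = (E° − E)·n/0.0592 = (+1.12 − (+1.093))·1/0.0592 = 0.4561.
So 1·log[Ag⁺] = 1·log(0.037) − log Q = -1.4318 − (0.4561) = -1.8879; [Ag⁺] = 10^(-1.8879) ≈ 0.013 M.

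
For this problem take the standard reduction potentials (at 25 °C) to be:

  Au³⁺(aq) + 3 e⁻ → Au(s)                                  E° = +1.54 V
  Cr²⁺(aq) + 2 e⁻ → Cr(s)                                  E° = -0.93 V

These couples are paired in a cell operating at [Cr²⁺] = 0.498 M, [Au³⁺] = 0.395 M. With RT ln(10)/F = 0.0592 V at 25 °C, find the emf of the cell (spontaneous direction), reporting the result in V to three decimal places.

Au³⁺/Au is the cathode (higher E°), Cr²⁺/Cr the anode: E°cell = +1.54 − (-0.93) = +2.47 V, n = 6.
Overall: 2 Au³⁺(aq) + 3 Cr(s) → 2 Au(s) + 3 Cr²⁺(aq)
Q = [Cr²⁺]^3 / ([Au³⁺]^2); log Q = -0.102.
E = E° − (0.0592/n) log Q = +2.47 − (0.0592/6)(-0.102) = +2.471 V.

+2.471 V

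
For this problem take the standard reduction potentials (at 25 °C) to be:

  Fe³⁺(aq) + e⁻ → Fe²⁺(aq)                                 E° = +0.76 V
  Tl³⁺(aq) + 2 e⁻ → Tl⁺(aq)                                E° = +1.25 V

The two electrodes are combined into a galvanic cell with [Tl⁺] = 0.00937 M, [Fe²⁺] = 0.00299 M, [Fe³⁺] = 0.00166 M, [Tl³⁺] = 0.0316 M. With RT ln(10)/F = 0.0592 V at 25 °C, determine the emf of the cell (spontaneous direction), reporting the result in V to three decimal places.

+0.521 V

Tl³⁺/Tl⁺ is the cathode (higher E°), Fe³⁺/Fe²⁺ the anode: E°cell = +1.25 − (+0.76) = +0.49 V, n = 2.
Overall: Tl³⁺(aq) + 2 Fe²⁺(aq) → Tl⁺(aq) + 2 Fe³⁺(aq)
Q = [Tl⁺]·[Fe³⁺]^2 / ([Tl³⁺]·[Fe²⁺]^2); log Q = -1.039.
E = E° − (0.0592/n) log Q = +0.49 − (0.0592/2)(-1.039) = +0.521 V.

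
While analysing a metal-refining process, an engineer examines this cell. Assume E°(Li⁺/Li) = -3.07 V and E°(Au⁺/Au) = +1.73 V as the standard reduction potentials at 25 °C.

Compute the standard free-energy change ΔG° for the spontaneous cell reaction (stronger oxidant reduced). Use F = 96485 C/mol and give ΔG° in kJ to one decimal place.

Au⁺/Au (E° = +1.73 V) is the cathode; Li⁺/Li (E° = -3.07 V) is the anode, so E°cell = +4.80 V.
Balancing electrons gives n = 1 (lcm of 1 and 1).
ΔG° = −nFE° = −(1)(96485)(+4.80) = -463,128 J = -463.1 kJ.

-463.1 kJ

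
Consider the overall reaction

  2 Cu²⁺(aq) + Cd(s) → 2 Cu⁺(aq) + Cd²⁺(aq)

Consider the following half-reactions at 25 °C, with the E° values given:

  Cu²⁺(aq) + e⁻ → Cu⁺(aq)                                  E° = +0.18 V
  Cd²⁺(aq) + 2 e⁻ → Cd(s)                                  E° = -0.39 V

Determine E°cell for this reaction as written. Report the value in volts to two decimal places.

The Cu²⁺/Cu⁺ couple has the higher reduction potential, so it is the cathode; Cd²⁺/Cd is oxidised at the anode.
E°cell = E°(cathode) − E°(anode) = (+0.18) − (-0.39) = +0.57 V.

+0.57 V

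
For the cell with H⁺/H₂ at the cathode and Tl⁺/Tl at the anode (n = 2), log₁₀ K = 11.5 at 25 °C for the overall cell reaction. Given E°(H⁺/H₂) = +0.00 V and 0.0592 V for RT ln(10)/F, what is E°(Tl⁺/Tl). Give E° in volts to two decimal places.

E°cell = (0.0592/n)·log K = (0.0592/2)(11.5) = +0.340 V.
Since H⁺/H₂ is the cathode and Tl⁺/Tl the anode, E°cell = E°(H⁺/H₂) − E°(Tl⁺/Tl).
So E°(Tl⁺/Tl) = E°(H⁺/H₂) − E°cell = (+0.00) − (+0.340) = -0.34 V.

-0.34 V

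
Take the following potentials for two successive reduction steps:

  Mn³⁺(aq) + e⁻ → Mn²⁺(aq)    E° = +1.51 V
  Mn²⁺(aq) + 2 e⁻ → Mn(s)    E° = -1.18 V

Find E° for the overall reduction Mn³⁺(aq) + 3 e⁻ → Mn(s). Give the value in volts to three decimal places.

Adding the free-energy changes (−nFE°) of the two steps gives −n₃FE°₃ = −n₁FE°₁ − n₂FE°₂.
E°₃ = (1×+1.51 + 2×-1.18) / 3 = (-0.850) / 3 = -0.283 V.
Simply averaging or adding the two E° values would be wrong; the electron-weighted sum is required.

-0.283 V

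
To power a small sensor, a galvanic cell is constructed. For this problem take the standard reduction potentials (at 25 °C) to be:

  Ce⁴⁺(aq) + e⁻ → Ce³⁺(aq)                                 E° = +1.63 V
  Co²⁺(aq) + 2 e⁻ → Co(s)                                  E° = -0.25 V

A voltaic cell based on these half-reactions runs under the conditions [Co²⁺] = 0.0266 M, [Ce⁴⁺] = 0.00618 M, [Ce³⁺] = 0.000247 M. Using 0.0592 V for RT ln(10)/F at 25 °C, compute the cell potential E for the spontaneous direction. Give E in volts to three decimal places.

Ce⁴⁺/Ce³⁺ is the cathode (higher E°), Co²⁺/Co the anode: E°cell = +1.63 − (-0.25) = +1.88 V, n = 2.
Overall: 2 Ce⁴⁺(aq) + Co(s) → 2 Ce³⁺(aq) + Co²⁺(aq)
Q = [Ce³⁺]^2·[Co²⁺] / ([Ce⁴⁺]^2); log Q = -4.372.
E = E° − (0.0592/n) log Q = +1.88 − (0.0592/2)(-4.372) = +2.009 V.

+2.009 V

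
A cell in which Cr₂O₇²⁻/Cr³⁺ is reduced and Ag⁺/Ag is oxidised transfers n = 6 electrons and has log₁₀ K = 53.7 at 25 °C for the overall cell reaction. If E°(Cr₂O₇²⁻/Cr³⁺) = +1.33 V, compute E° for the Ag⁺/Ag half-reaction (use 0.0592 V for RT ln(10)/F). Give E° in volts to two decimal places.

E°cell = (0.0592/n)·log K = (0.0592/6)(53.7) = +0.530 V.
Since Cr₂O₇²⁻/Cr³⁺ is the cathode and Ag⁺/Ag the anode, E°cell = E°(Cr₂O₇²⁻/Cr³⁺) − E°(Ag⁺/Ag).
So E°(Ag⁺/Ag) = E°(Cr₂O₇²⁻/Cr³⁺) − E°cell = (+1.33) − (+0.530) = +0.80 V.

+0.80 V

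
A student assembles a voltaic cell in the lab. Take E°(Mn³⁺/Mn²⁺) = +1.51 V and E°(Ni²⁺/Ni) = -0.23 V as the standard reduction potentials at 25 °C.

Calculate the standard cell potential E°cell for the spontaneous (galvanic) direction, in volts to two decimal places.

+1.74 V

The Mn³⁺/Mn²⁺ couple has the higher reduction potential, so it is the cathode; Ni²⁺/Ni is oxidised at the anode.
E°cell = E°(cathode) − E°(anode) = (+1.51) − (-0.23) = +1.74 V.
Since E°cell > 0, the reaction is spontaneous under standard conditions.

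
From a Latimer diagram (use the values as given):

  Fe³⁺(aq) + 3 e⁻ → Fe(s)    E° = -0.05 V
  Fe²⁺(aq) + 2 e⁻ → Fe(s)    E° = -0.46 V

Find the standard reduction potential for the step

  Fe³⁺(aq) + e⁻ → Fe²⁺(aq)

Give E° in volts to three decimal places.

Sequential free energies add, so n₃E°₃ = n₁E°₁ + n₂E°₂.
With n₃ = 3, and the known step contributing 2×(-0.46) V, the unknown satisfies 1·E° = 3×(-0.05) − 2×(-0.46) = +0.770.
E° = +0.770 / 1 = +0.770 V.

+0.770 V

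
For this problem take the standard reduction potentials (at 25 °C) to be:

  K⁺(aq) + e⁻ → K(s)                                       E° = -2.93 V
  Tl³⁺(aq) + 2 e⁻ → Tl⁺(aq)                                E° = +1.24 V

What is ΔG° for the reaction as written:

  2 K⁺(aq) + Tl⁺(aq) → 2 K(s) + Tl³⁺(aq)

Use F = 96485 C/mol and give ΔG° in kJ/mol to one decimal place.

As written, K⁺/K is reduced (cathode) and Tl³⁺/Tl⁺ is oxidised (anode), so E°cell = (-2.93) − (+1.24) = -4.17 V.
Balancing electrons gives n = 2.
ΔG° = −nFE° = −(2)(96485)(-4.17) = 804,685 J = +804.7 kJ/mol.

+804.7 kJ/mol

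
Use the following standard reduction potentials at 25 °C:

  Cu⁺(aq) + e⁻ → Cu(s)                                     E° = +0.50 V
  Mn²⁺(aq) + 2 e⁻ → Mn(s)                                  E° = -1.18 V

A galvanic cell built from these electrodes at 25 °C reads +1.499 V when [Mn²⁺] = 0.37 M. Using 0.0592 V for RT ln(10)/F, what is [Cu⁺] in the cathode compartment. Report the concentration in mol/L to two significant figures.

Cu⁺/Cu is the cathode, Mn²⁺/Mn the anode: E°cell = +1.68 V, n = 2.
Overall reaction: 2 Cu⁺(aq) + Mn(s) → 2 Cu(s) + Mn²⁺(aq); Q = [Mn²⁺]^1/[Cu⁺]^2.
From E = E° − (0.0592/n) log Q: log Q = (E° − E)·n/0.0592 = (+1.68 − (+1.499))·2/0.0592 = 6.1149.
So 2·log[Cu⁺] = 1·log(0.37) − log Q = -0.4318 − (6.1149) = -6.5467; log[Cu⁺] = -6.5467 / 2 = -3.2734; [Cu⁺] = 10^(-3.2734) ≈ 0.00053 M.

0.00053 M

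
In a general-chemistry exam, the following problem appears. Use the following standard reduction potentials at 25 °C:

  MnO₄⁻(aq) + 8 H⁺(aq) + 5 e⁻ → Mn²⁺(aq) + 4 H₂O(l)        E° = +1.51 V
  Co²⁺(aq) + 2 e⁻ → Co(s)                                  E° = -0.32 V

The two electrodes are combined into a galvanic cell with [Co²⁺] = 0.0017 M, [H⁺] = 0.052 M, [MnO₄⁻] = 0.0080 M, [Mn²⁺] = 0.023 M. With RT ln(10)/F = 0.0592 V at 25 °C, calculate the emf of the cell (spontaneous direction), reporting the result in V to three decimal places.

+1.785 V

MnO₄⁻/Mn²⁺ is the cathode (higher E°), Co²⁺/Co the anode: E°cell = +1.51 − (-0.32) = +1.83 V, n = 10.
Overall: 2 MnO₄⁻(aq) + 16 H⁺(aq) + 5 Co(s) → 2 Mn²⁺(aq) + 8 H₂O(l) + 5 Co²⁺(aq)
Q = [Mn²⁺]^2·[Co²⁺]^5 / ([MnO₄⁻]^2·[H⁺]^16); log Q = 7.613.
E = E° − (0.0592/n) log Q = +1.83 − (0.0592/10)(7.613) = +1.785 V.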